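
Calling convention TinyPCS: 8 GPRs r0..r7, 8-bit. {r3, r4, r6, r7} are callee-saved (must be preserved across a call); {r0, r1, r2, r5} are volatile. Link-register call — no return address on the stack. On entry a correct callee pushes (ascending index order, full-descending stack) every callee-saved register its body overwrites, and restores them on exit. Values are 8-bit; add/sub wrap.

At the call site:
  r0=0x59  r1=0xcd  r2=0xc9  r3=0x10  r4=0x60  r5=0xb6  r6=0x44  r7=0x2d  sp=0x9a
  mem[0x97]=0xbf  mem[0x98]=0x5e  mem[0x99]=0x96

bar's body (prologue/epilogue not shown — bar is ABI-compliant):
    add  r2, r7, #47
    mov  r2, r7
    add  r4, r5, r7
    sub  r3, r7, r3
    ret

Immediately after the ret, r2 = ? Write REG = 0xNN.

prologue: push r3 → mem[0x99]=0x10, sp=0x99
prologue: push r4 → mem[0x98]=0x60, sp=0x98
body[0] add  r2, r7, #47 → r2=0x5c
body[1] mov  r2, r7 → r2=0x2d
body[2] add  r4, r5, r7 → r4=0xe3
body[3] sub  r3, r7, r3 → r3=0x1d
epilogue: pop r4=0x60, sp=0x99
epilogue: pop r3=0x10, sp=0x9a
r2 is caller-saved → body value

REG = 0x2d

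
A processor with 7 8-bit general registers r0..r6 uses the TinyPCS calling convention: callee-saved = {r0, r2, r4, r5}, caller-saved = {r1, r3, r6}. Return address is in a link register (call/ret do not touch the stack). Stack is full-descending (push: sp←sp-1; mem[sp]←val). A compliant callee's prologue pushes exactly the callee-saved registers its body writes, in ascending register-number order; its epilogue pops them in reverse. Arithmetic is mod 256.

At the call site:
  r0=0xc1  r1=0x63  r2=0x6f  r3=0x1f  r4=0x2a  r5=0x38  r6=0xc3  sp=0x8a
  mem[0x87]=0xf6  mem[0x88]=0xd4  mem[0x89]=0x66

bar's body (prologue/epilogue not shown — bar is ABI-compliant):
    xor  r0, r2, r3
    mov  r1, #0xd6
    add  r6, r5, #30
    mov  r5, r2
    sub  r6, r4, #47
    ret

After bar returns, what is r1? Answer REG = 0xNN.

prologue: push r0 -> mem[0x89]=0xc1, sp=0x89
prologue: push r5 -> mem[0x88]=0x38, sp=0x88
body[0] xor  r0, r2, r3 -> r0=0x70
body[1] mov  r1, #0xd6 -> r1=0xd6
body[2] add  r6, r5, #30 -> r6=0x56
body[3] mov  r5, r2 -> r5=0x6f
body[4] sub  r6, r4, #47 -> r6=0xfb
epilogue: pop r5=0x38, sp=0x89
epilogue: pop r0=0xc1, sp=0x8a
r1 is caller-saved -> body value

REG = 0xd6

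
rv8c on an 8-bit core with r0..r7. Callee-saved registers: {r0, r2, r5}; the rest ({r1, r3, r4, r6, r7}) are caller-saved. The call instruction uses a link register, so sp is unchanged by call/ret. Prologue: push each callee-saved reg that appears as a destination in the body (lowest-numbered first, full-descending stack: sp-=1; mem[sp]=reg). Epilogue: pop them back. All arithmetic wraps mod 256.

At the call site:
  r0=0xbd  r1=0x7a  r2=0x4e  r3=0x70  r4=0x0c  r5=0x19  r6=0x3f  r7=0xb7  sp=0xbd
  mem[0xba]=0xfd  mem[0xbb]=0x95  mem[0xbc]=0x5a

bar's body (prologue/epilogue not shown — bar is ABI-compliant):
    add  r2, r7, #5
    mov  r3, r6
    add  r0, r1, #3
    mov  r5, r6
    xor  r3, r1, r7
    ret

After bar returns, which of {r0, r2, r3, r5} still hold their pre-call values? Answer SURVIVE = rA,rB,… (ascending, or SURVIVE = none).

prologue: push r0 -> mem[0xbc]=0xbd, sp=0xbc
prologue: push r2 -> mem[0xbb]=0x4e, sp=0xbb
prologue: push r5 -> mem[0xba]=0x19, sp=0xba
body[0] add  r2, r7, #5 -> r2=0xbc
body[1] mov  r3, r6 -> r3=0x3f
body[2] add  r0, r1, #3 -> r0=0x7d
body[3] mov  r5, r6 -> r5=0x3f
body[4] xor  r3, r1, r7 -> r3=0xcd
epilogue: pop r5=0x19, sp=0xbb
epilogue: pop r2=0x4e, sp=0xbc
epilogue: pop r0=0xbd, sp=0xbd
r0: callee-saved, written=True
r2: callee-saved, written=True
r3: caller-saved, written=True
r5: callee-saved, written=True

SURVIVE = r0,r2,r5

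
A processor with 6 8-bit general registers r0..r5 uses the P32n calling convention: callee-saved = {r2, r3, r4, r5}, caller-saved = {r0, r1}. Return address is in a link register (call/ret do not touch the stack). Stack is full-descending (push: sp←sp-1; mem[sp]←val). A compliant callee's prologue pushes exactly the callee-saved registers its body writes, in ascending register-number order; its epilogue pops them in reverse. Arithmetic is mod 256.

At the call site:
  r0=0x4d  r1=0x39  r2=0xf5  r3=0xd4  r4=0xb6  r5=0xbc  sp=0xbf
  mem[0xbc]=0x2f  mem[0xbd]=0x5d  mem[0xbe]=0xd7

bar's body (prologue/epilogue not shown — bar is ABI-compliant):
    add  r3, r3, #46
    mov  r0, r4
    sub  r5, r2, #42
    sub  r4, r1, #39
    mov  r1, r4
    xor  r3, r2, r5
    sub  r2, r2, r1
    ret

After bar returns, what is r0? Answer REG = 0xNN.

REG = 0xb6

prologue: push r2 -> mem[0xbe]=0xf5, sp=0xbe
prologue: push r3 -> mem[0xbd]=0xd4, sp=0xbd
prologue: push r4 -> mem[0xbc]=0xb6, sp=0xbc
prologue: push r5 -> mem[0xbb]=0xbc, sp=0xbb
body[0] add  r3, r3, #46 -> r3=0x02
body[1] mov  r0, r4 -> r0=0xb6
body[2] sub  r5, r2, #42 -> r5=0xcb
body[3] sub  r4, r1, #39 -> r4=0x12
body[4] mov  r1, r4 -> r1=0x12
body[5] xor  r3, r2, r5 -> r3=0x3e
body[6] sub  r2, r2, r1 -> r2=0xe3
epilogue: pop r5=0xbc, sp=0xbc
epilogue: pop r4=0xb6, sp=0xbd
epilogue: pop r3=0xd4, sp=0xbe
epilogue: pop r2=0xf5, sp=0xbf
r0 is caller-saved -> body value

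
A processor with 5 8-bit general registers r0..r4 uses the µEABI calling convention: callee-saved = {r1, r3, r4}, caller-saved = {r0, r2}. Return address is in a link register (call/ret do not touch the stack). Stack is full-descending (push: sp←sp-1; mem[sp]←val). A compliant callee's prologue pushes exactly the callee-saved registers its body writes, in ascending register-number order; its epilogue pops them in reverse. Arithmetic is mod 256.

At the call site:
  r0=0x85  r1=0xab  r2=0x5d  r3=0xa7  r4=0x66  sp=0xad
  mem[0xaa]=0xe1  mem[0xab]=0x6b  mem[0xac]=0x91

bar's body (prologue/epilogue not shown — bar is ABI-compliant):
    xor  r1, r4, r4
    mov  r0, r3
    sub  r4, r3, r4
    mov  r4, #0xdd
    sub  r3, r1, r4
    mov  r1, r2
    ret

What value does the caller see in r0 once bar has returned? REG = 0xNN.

prologue: push r1 → mem[0xac]=0xab, sp=0xac
prologue: push r3 → mem[0xab]=0xa7, sp=0xab
prologue: push r4 → mem[0xaa]=0x66, sp=0xaa
body[0] xor  r1, r4, r4 → r1=0x00
body[1] mov  r0, r3 → r0=0xa7
body[2] sub  r4, r3, r4 → r4=0x41
body[3] mov  r4, #0xdd → r4=0xdd
body[4] sub  r3, r1, r4 → r3=0x23
body[5] mov  r1, r2 → r1=0x5d
epilogue: pop r4=0x66, sp=0xab
epilogue: pop r3=0xa7, sp=0xac
epilogue: pop r1=0xab, sp=0xad
r0 is caller-saved → body value

REG = 0xa7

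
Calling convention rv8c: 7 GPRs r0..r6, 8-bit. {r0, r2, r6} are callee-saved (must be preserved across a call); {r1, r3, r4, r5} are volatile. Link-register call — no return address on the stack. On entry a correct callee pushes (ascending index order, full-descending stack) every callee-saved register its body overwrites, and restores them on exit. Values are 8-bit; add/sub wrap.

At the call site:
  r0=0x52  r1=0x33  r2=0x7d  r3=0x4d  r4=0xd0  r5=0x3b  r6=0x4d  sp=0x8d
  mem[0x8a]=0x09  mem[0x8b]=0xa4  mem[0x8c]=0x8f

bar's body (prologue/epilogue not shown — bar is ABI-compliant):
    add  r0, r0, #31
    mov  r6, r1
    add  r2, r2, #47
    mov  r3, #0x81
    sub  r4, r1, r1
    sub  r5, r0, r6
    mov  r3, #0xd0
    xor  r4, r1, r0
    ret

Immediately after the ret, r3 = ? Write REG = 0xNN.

prologue: push r0 → mem[0x8c]=0x52, sp=0x8c
prologue: push r2 → mem[0x8b]=0x7d, sp=0x8b
prologue: push r6 → mem[0x8a]=0x4d, sp=0x8a
body[0] add  r0, r0, #31 → r0=0x71
body[1] mov  r6, r1 → r6=0x33
body[2] add  r2, r2, #47 → r2=0xac
body[3] mov  r3, #0x81 → r3=0x81
body[4] sub  r4, r1, r1 → r4=0x00
body[5] sub  r5, r0, r6 → r5=0x3e
body[6] mov  r3, #0xd0 → r3=0xd0
body[7] xor  r4, r1, r0 → r4=0x42
epilogue: pop r6=0x4d, sp=0x8b
epilogue: pop r2=0x7d, sp=0x8c
epilogue: pop r0=0x52, sp=0x8d
r3 is caller-saved → body value

REG = 0xd0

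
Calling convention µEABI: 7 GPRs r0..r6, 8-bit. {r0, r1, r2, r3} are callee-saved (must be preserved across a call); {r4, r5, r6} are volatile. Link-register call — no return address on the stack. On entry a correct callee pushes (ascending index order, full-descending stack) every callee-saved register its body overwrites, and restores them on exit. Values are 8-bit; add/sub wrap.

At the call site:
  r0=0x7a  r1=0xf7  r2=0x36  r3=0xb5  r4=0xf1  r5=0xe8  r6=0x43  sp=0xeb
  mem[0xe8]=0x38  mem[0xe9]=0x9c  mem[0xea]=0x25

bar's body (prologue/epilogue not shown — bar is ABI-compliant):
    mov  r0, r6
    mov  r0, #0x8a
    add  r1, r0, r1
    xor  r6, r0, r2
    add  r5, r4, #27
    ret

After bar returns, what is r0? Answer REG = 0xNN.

REG = 0x7a

prologue: push r0 → mem[0xea]=0x7a, sp=0xea
prologue: push r1 → mem[0xe9]=0xf7, sp=0xe9
body[0] mov  r0, r6 → r0=0x43
body[1] mov  r0, #0x8a → r0=0x8a
body[2] add  r1, r0, r1 → r1=0x81
body[3] xor  r6, r0, r2 → r6=0xbc
body[4] add  r5, r4, #27 → r5=0x0c
epilogue: pop r1=0xf7, sp=0xea
epilogue: pop r0=0x7a, sp=0xeb
r0 is callee-saved → restored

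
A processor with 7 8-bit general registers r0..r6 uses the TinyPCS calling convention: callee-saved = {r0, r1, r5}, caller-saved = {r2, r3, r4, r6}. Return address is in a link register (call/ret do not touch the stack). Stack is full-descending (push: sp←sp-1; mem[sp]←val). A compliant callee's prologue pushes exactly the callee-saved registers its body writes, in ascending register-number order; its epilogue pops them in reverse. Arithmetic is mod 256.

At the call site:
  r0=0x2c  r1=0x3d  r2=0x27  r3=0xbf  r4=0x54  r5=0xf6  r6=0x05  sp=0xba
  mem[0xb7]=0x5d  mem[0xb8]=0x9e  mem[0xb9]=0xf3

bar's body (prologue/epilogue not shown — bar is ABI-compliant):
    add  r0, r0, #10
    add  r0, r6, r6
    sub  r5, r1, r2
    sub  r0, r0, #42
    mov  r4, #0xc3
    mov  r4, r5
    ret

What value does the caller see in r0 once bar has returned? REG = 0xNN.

prologue: push r0 -> mem[0xb9]=0x2c, sp=0xb9
prologue: push r5 -> mem[0xb8]=0xf6, sp=0xb8
body[0] add  r0, r0, #10 -> r0=0x36
body[1] add  r0, r6, r6 -> r0=0x0a
body[2] sub  r5, r1, r2 -> r5=0x16
body[3] sub  r0, r0, #42 -> r0=0xe0
body[4] mov  r4, #0xc3 -> r4=0xc3
body[5] mov  r4, r5 -> r4=0x16
epilogue: pop r5=0xf6, sp=0xb9
epilogue: pop r0=0x2c, sp=0xba
r0 is callee-saved -> restored

REG = 0x2c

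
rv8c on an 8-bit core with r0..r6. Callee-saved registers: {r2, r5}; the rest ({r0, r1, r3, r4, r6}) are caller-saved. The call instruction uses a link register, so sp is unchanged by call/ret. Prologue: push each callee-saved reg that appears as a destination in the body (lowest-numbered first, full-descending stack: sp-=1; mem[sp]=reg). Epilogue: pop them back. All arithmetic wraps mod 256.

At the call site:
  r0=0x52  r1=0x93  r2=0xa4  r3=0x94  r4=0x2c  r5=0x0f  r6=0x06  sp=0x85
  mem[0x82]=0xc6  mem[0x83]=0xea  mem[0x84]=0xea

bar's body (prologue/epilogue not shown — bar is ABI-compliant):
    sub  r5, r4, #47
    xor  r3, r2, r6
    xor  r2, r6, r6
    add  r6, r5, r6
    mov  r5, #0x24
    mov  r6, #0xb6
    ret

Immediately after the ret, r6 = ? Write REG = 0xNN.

prologue: push r2 -> mem[0x84]=0xa4, sp=0x84
prologue: push r5 -> mem[0x83]=0x0f, sp=0x83
body[0] sub  r5, r4, #47 -> r5=0xfd
body[1] xor  r3, r2, r6 -> r3=0xa2
body[2] xor  r2, r6, r6 -> r2=0x00
body[3] add  r6, r5, r6 -> r6=0x03
body[4] mov  r5, #0x24 -> r5=0x24
body[5] mov  r6, #0xb6 -> r6=0xb6
epilogue: pop r5=0x0f, sp=0x84
epilogue: pop r2=0xa4, sp=0x85
r6 is caller-saved -> body value

REG = 0xb6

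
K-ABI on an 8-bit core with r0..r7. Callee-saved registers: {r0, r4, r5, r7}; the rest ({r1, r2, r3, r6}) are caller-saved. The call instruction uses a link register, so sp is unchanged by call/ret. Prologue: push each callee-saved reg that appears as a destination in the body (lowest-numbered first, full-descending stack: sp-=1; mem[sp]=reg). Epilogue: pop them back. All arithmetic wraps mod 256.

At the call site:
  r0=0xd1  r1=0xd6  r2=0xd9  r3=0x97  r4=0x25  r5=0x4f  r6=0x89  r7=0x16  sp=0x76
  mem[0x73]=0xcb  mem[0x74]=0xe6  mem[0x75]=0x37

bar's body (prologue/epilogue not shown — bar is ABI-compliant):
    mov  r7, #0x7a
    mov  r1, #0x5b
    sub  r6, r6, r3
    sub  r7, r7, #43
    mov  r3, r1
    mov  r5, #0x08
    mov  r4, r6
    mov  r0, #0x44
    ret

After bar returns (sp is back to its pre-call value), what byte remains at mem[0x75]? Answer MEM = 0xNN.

MEM = 0xd1

prologue: push r0 -> mem[0x75]=0xd1, sp=0x75
prologue: push r4 -> mem[0x74]=0x25, sp=0x74
prologue: push r5 -> mem[0x73]=0x4f, sp=0x73
prologue: push r7 -> mem[0x72]=0x16, sp=0x72
body[0] mov  r7, #0x7a -> r7=0x7a
body[1] mov  r1, #0x5b -> r1=0x5b
body[2] sub  r6, r6, r3 -> r6=0xf2
body[3] sub  r7, r7, #43 -> r7=0x4f
body[4] mov  r3, r1 -> r3=0x5b
body[5] mov  r5, #0x08 -> r5=0x08
body[6] mov  r4, r6 -> r4=0xf2
body[7] mov  r0, #0x44 -> r0=0x44
epilogue: pop r7=0x16, sp=0x73
epilogue: pop r5=0x4f, sp=0x74
epilogue: pop r4=0x25, sp=0x75
epilogue: pop r0=0xd1, sp=0x76
prologue pushed ['r0', 'r4', 'r5', 'r7'] at ['0x75', '0x74', '0x73', '0x72']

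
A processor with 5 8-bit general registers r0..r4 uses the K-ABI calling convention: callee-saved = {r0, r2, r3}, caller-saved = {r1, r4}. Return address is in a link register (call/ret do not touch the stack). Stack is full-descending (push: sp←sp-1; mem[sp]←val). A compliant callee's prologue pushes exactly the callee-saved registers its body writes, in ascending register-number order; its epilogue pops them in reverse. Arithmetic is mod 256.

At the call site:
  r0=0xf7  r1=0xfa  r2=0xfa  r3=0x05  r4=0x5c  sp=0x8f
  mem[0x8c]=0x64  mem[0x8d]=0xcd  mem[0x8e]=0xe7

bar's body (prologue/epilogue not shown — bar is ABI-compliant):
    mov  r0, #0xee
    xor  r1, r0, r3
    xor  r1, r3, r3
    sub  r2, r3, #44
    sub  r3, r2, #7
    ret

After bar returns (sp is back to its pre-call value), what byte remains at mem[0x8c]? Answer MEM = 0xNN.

MEM = 0x05

prologue: push r0 → mem[0x8e]=0xf7, sp=0x8e
prologue: push r2 → mem[0x8d]=0xfa, sp=0x8d
prologue: push r3 → mem[0x8c]=0x05, sp=0x8c
body[0] mov  r0, #0xee → r0=0xee
body[1] xor  r1, r0, r3 → r1=0xeb
body[2] xor  r1, r3, r3 → r1=0x00
body[3] sub  r2, r3, #44 → r2=0xd9
body[4] sub  r3, r2, #7 → r3=0xd2
epilogue: pop r3=0x05, sp=0x8d
epilogue: pop r2=0xfa, sp=0x8e
epilogue: pop r0=0xf7, sp=0x8f
prologue pushed ['r0', 'r2', 'r3'] at ['0x8e', '0x8d', '0x8c']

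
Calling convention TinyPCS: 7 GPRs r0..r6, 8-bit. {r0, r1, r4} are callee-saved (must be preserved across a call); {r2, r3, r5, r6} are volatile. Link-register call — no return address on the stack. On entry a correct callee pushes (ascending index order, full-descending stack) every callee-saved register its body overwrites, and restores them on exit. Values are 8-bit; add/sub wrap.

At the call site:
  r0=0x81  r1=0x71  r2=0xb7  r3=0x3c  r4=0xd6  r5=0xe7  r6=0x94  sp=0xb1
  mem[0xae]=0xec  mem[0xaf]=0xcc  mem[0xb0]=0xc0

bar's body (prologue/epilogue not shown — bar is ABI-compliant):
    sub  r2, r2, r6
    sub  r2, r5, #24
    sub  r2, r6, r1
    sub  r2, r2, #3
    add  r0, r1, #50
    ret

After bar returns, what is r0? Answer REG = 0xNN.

prologue: push r0 → mem[0xb0]=0x81, sp=0xb0
body[0] sub  r2, r2, r6 → r2=0x23
body[1] sub  r2, r5, #24 → r2=0xcf
body[2] sub  r2, r6, r1 → r2=0x23
body[3] sub  r2, r2, #3 → r2=0x20
body[4] add  r0, r1, #50 → r0=0xa3
epilogue: pop r0=0x81, sp=0xb1
r0 is callee-saved → restored

REG = 0x81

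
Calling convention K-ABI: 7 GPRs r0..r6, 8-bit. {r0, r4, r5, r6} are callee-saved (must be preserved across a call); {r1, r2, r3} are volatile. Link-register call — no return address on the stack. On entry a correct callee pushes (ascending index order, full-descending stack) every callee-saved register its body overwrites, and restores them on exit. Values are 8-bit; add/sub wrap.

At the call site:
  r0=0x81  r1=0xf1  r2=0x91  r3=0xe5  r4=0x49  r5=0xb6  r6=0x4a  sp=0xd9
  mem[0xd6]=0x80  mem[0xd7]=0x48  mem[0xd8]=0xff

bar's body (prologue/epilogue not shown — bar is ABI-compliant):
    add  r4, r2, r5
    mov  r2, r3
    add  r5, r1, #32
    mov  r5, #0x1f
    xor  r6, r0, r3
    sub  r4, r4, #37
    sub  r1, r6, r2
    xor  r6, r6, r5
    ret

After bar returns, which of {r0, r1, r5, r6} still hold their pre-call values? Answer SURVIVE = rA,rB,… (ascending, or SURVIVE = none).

prologue: push r4 -> mem[0xd8]=0x49, sp=0xd8
prologue: push r5 -> mem[0xd7]=0xb6, sp=0xd7
prologue: push r6 -> mem[0xd6]=0x4a, sp=0xd6
body[0] add  r4, r2, r5 -> r4=0x47
body[1] mov  r2, r3 -> r2=0xe5
body[2] add  r5, r1, #32 -> r5=0x11
body[3] mov  r5, #0x1f -> r5=0x1f
body[4] xor  r6, r0, r3 -> r6=0x64
body[5] sub  r4, r4, #37 -> r4=0x22
body[6] sub  r1, r6, r2 -> r1=0x7f
body[7] xor  r6, r6, r5 -> r6=0x7b
epilogue: pop r6=0x4a, sp=0xd7
epilogue: pop r5=0xb6, sp=0xd8
epilogue: pop r4=0x49, sp=0xd9
r0: callee-saved, written=False
r1: caller-saved, written=True
r5: callee-saved, written=True
r6: callee-saved, written=True

SURVIVE = r0,r5,r6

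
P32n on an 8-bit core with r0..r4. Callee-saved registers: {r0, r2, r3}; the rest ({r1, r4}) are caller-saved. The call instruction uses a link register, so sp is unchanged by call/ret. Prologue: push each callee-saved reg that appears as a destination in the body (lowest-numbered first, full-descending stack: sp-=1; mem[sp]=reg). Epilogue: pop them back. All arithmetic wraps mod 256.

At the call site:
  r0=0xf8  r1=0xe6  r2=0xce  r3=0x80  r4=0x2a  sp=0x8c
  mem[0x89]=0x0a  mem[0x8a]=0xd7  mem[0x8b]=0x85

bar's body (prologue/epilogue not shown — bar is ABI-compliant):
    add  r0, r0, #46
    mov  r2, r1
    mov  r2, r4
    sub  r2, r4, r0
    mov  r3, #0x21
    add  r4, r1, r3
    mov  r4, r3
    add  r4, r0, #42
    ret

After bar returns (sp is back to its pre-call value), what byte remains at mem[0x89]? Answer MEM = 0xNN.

prologue: push r0 -> mem[0x8b]=0xf8, sp=0x8b
prologue: push r2 -> mem[0x8a]=0xce, sp=0x8a
prologue: push r3 -> mem[0x89]=0x80, sp=0x89
body[0] add  r0, r0, #46 -> r0=0x26
body[1] mov  r2, r1 -> r2=0xe6
body[2] mov  r2, r4 -> r2=0x2a
body[3] sub  r2, r4, r0 -> r2=0x04
body[4] mov  r3, #0x21 -> r3=0x21
body[5] add  r4, r1, r3 -> r4=0x07
body[6] mov  r4, r3 -> r4=0x21
body[7] add  r4, r0, #42 -> r4=0x50
epilogue: pop r3=0x80, sp=0x8a
epilogue: pop r2=0xce, sp=0x8b
epilogue: pop r0=0xf8, sp=0x8c
prologue pushed ['r0', 'r2', 'r3'] at ['0x8b', '0x8a', '0x89']

MEM = 0x80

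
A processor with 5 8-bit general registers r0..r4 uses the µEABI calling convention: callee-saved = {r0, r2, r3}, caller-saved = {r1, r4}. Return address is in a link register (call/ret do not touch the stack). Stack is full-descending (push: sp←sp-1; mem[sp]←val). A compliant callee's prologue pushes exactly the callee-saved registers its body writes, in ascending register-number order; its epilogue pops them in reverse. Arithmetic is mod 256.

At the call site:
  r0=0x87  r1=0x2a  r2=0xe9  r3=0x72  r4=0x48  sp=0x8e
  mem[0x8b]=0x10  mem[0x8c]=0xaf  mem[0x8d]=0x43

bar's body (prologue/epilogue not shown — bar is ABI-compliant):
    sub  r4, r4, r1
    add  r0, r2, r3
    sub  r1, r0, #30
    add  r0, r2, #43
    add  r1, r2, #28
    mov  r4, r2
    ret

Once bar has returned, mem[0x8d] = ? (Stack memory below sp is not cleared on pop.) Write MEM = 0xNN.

prologue: push r0 → mem[0x8d]=0x87, sp=0x8d
body[0] sub  r4, r4, r1 → r4=0x1e
body[1] add  r0, r2, r3 → r0=0x5b
body[2] sub  r1, r0, #30 → r1=0x3d
body[3] add  r0, r2, #43 → r0=0x14
body[4] add  r1, r2, #28 → r1=0x05
body[5] mov  r4, r2 → r4=0xe9
epilogue: pop r0=0x87, sp=0x8e
prologue pushed ['r0'] at ['0x8d']

MEM = 0x87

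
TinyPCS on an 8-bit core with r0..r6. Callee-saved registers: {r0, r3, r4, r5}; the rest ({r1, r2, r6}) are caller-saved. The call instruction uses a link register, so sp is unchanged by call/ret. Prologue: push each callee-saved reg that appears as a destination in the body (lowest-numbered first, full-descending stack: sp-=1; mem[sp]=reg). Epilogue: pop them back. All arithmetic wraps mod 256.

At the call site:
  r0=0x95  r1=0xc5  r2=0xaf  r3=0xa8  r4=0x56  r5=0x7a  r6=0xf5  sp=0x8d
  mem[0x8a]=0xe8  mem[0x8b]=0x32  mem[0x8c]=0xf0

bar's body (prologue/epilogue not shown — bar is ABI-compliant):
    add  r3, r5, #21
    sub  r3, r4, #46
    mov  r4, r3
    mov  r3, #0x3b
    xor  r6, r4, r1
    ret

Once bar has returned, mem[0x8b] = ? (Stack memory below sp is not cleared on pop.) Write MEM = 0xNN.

MEM = 0x56

prologue: push r3 → mem[0x8c]=0xa8, sp=0x8c
prologue: push r4 → mem[0x8b]=0x56, sp=0x8b
body[0] add  r3, r5, #21 → r3=0x8f
body[1] sub  r3, r4, #46 → r3=0x28
body[2] mov  r4, r3 → r4=0x28
body[3] mov  r3, #0x3b → r3=0x3b
body[4] xor  r6, r4, r1 → r6=0xed
epilogue: pop r4=0x56, sp=0x8c
epilogue: pop r3=0xa8, sp=0x8d
prologue pushed ['r3', 'r4'] at ['0x8c', '0x8b']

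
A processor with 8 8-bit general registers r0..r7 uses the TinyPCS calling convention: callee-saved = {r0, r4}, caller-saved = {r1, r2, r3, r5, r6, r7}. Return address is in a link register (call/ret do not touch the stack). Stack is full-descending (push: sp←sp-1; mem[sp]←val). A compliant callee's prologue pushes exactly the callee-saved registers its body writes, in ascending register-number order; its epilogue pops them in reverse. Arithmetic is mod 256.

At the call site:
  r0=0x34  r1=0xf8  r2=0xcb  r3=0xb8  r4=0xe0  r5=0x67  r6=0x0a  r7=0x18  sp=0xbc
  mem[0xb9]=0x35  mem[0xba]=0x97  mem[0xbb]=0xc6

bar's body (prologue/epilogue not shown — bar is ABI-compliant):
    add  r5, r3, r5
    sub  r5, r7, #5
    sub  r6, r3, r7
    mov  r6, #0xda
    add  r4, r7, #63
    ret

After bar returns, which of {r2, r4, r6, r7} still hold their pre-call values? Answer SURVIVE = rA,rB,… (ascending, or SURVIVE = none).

prologue: push r4 → mem[0xbb]=0xe0, sp=0xbb
body[0] add  r5, r3, r5 → r5=0x1f
body[1] sub  r5, r7, #5 → r5=0x13
body[2] sub  r6, r3, r7 → r6=0xa0
body[3] mov  r6, #0xda → r6=0xda
body[4] add  r4, r7, #63 → r4=0x57
epilogue: pop r4=0xe0, sp=0xbc
r2: caller-saved, written=False
r4: callee-saved, written=True
r6: caller-saved, written=True
r7: caller-saved, written=False

SURVIVE = r2,r4,r7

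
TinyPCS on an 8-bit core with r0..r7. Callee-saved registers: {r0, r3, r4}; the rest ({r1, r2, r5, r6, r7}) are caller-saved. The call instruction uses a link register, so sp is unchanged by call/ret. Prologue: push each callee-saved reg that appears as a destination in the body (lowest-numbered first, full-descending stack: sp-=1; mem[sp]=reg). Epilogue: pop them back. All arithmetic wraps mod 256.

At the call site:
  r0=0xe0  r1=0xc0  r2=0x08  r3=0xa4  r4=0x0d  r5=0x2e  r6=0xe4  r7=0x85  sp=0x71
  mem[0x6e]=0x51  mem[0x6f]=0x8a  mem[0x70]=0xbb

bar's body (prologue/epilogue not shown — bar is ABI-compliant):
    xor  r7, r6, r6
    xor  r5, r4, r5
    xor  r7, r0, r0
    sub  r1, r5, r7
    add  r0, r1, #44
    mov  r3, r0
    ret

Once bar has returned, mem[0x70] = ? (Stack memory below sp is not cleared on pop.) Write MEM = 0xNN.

prologue: push r0 → mem[0x70]=0xe0, sp=0x70
prologue: push r3 → mem[0x6f]=0xa4, sp=0x6f
body[0] xor  r7, r6, r6 → r7=0x00
body[1] xor  r5, r4, r5 → r5=0x23
body[2] xor  r7, r0, r0 → r7=0x00
body[3] sub  r1, r5, r7 → r1=0x23
body[4] add  r0, r1, #44 → r0=0x4f
body[5] mov  r3, r0 → r3=0x4f
epilogue: pop r3=0xa4, sp=0x70
epilogue: pop r0=0xe0, sp=0x71
prologue pushed ['r0', 'r3'] at ['0x70', '0x6f']

MEM = 0xe0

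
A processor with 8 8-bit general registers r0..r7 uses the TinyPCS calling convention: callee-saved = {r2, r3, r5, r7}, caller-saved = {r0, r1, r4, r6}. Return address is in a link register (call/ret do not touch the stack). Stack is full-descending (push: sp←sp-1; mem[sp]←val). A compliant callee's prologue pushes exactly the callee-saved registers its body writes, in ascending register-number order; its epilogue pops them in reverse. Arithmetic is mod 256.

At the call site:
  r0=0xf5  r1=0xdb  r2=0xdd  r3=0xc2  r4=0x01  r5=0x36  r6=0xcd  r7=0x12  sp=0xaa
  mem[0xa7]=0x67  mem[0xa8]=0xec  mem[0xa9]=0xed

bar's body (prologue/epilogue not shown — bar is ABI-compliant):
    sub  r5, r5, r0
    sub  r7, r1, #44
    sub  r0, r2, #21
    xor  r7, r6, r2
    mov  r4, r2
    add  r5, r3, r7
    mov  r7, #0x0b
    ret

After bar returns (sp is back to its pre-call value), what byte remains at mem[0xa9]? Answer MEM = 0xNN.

prologue: push r5 -> mem[0xa9]=0x36, sp=0xa9
prologue: push r7 -> mem[0xa8]=0x12, sp=0xa8
body[0] sub  r5, r5, r0 -> r5=0x41
body[1] sub  r7, r1, #44 -> r7=0xaf
body[2] sub  r0, r2, #21 -> r0=0xc8
body[3] xor  r7, r6, r2 -> r7=0x10
body[4] mov  r4, r2 -> r4=0xdd
body[5] add  r5, r3, r7 -> r5=0xd2
body[6] mov  r7, #0x0b -> r7=0x0b
epilogue: pop r7=0x12, sp=0xa9
epilogue: pop r5=0x36, sp=0xaa
prologue pushed ['r5', 'r7'] at ['0xa9', '0xa8']

MEM = 0x36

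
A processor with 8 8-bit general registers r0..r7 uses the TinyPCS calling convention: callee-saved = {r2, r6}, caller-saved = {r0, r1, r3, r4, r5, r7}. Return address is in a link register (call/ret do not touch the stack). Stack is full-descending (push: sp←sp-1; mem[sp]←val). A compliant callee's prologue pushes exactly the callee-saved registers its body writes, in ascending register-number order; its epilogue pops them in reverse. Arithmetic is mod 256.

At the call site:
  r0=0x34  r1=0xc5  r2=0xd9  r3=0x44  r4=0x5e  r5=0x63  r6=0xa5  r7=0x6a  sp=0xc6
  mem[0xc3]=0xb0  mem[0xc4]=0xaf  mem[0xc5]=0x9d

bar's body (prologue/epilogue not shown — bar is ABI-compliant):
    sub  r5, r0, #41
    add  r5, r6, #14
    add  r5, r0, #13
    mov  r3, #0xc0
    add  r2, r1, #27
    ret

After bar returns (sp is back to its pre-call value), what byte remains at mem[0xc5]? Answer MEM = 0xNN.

prologue: push r2 → mem[0xc5]=0xd9, sp=0xc5
body[0] sub  r5, r0, #41 → r5=0x0b
body[1] add  r5, r6, #14 → r5=0xb3
body[2] add  r5, r0, #13 → r5=0x41
body[3] mov  r3, #0xc0 → r3=0xc0
body[4] add  r2, r1, #27 → r2=0xe0
epilogue: pop r2=0xd9, sp=0xc6
prologue pushed ['r2'] at ['0xc5']

MEM = 0xd9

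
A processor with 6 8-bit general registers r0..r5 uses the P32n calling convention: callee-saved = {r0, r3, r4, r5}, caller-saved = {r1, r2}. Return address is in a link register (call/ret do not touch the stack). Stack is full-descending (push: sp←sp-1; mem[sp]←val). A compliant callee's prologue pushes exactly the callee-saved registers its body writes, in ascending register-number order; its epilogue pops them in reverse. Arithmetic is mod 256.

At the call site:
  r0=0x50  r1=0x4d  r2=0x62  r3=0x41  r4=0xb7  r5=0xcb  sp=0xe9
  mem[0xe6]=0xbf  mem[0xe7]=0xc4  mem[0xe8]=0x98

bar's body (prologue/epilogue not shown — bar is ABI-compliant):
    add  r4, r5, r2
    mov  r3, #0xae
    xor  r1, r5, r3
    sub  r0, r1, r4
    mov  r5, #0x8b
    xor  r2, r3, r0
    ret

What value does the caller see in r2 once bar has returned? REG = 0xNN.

REG = 0x96

prologue: push r0 → mem[0xe8]=0x50, sp=0xe8
prologue: push r3 → mem[0xe7]=0x41, sp=0xe7
prologue: push r4 → mem[0xe6]=0xb7, sp=0xe6
prologue: push r5 → mem[0xe5]=0xcb, sp=0xe5
body[0] add  r4, r5, r2 → r4=0x2d
body[1] mov  r3, #0xae → r3=0xae
body[2] xor  r1, r5, r3 → r1=0x65
body[3] sub  r0, r1, r4 → r0=0x38
body[4] mov  r5, #0x8b → r5=0x8b
body[5] xor  r2, r3, r0 → r2=0x96
epilogue: pop r5=0xcb, sp=0xe6
epilogue: pop r4=0xb7, sp=0xe7
epilogue: pop r3=0x41, sp=0xe8
epilogue: pop r0=0x50, sp=0xe9
r2 is caller-saved → body value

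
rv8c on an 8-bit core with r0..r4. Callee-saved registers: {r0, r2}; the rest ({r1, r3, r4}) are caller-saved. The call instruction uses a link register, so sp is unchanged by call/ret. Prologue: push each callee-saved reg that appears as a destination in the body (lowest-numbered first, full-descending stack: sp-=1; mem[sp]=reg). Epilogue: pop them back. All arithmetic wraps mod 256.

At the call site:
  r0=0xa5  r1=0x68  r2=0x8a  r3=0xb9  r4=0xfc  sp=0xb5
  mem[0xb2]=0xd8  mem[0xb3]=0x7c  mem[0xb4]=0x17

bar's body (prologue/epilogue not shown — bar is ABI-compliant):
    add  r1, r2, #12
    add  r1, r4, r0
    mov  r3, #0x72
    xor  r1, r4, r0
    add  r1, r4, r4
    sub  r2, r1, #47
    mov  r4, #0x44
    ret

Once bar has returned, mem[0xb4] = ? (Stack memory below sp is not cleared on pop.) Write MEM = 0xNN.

prologue: push r2 → mem[0xb4]=0x8a, sp=0xb4
body[0] add  r1, r2, #12 → r1=0x96
body[1] add  r1, r4, r0 → r1=0xa1
body[2] mov  r3, #0x72 → r3=0x72
body[3] xor  r1, r4, r0 → r1=0x59
body[4] add  r1, r4, r4 → r1=0xf8
body[5] sub  r2, r1, #47 → r2=0xc9
body[6] mov  r4, #0x44 → r4=0x44
epilogue: pop r2=0x8a, sp=0xb5
prologue pushed ['r2'] at ['0xb4']

MEM = 0x8a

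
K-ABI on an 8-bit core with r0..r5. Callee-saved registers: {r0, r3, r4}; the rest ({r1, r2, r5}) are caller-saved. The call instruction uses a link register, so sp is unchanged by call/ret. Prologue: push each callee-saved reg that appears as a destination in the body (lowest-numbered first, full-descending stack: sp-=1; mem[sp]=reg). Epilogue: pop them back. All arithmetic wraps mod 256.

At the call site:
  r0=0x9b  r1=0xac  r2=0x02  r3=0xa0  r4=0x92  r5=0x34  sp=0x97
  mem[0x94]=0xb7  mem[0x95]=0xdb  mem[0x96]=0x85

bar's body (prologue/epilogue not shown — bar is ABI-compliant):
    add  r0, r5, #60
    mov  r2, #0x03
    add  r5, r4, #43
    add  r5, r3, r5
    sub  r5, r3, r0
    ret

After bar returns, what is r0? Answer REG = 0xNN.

REG = 0x9b

prologue: push r0 → mem[0x96]=0x9b, sp=0x96
body[0] add  r0, r5, #60 → r0=0x70
body[1] mov  r2, #0x03 → r2=0x03
body[2] add  r5, r4, #43 → r5=0xbd
body[3] add  r5, r3, r5 → r5=0x5d
body[4] sub  r5, r3, r0 → r5=0x30
epilogue: pop r0=0x9b, sp=0x97
r0 is callee-saved → restored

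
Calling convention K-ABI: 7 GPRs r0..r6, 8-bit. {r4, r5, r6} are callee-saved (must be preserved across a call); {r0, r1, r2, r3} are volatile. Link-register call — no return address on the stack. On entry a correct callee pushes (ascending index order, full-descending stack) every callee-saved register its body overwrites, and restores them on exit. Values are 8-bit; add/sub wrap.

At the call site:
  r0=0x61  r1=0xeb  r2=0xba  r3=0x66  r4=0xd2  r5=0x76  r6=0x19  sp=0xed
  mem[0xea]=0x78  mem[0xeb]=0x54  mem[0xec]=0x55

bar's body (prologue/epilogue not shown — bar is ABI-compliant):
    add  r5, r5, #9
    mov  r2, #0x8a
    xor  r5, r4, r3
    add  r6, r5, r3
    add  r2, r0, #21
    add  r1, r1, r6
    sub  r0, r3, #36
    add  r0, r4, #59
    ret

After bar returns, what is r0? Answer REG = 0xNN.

REG = 0x0d

prologue: push r5 -> mem[0xec]=0x76, sp=0xec
prologue: push r6 -> mem[0xeb]=0x19, sp=0xeb
body[0] add  r5, r5, #9 -> r5=0x7f
body[1] mov  r2, #0x8a -> r2=0x8a
body[2] xor  r5, r4, r3 -> r5=0xb4
body[3] add  r6, r5, r3 -> r6=0x1a
body[4] add  r2, r0, #21 -> r2=0x76
body[5] add  r1, r1, r6 -> r1=0x05
body[6] sub  r0, r3, #36 -> r0=0x42
body[7] add  r0, r4, #59 -> r0=0x0d
epilogue: pop r6=0x19, sp=0xec
epilogue: pop r5=0x76, sp=0xed
r0 is caller-saved -> body value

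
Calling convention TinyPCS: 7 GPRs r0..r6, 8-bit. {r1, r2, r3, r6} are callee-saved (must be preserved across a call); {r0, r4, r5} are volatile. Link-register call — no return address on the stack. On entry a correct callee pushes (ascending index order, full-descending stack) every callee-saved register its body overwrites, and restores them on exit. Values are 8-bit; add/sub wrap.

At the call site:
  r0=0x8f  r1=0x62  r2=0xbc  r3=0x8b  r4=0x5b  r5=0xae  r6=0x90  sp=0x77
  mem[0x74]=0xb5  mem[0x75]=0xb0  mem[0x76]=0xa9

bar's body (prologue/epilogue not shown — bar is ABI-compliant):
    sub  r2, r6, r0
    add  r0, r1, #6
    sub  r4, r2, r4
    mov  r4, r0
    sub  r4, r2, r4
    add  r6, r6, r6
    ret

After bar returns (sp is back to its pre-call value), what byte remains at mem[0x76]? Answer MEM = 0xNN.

prologue: push r2 -> mem[0x76]=0xbc, sp=0x76
prologue: push r6 -> mem[0x75]=0x90, sp=0x75
body[0] sub  r2, r6, r0 -> r2=0x01
body[1] add  r0, r1, #6 -> r0=0x68
body[2] sub  r4, r2, r4 -> r4=0xa6
body[3] mov  r4, r0 -> r4=0x68
body[4] sub  r4, r2, r4 -> r4=0x99
body[5] add  r6, r6, r6 -> r6=0x20
epilogue: pop r6=0x90, sp=0x76
epilogue: pop r2=0xbc, sp=0x77
prologue pushed ['r2', 'r6'] at ['0x76', '0x75']

MEM = 0xbc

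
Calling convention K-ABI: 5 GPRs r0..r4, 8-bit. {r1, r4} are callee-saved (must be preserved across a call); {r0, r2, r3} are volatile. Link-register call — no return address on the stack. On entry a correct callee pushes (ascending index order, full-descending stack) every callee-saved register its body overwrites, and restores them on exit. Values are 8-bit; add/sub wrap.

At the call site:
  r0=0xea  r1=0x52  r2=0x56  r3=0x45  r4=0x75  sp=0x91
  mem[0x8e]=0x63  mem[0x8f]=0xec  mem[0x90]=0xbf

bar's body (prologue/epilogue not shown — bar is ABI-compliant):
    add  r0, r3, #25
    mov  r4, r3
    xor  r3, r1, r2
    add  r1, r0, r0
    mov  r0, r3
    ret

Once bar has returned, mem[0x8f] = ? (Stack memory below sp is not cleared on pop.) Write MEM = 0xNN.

prologue: push r1 → mem[0x90]=0x52, sp=0x90
prologue: push r4 → mem[0x8f]=0x75, sp=0x8f
body[0] add  r0, r3, #25 → r0=0x5e
body[1] mov  r4, r3 → r4=0x45
body[2] xor  r3, r1, r2 → r3=0x04
body[3] add  r1, r0, r0 → r1=0xbc
body[4] mov  r0, r3 → r0=0x04
epilogue: pop r4=0x75, sp=0x90
epilogue: pop r1=0x52, sp=0x91
prologue pushed ['r1', 'r4'] at ['0x90', '0x8f']

MEM = 0x75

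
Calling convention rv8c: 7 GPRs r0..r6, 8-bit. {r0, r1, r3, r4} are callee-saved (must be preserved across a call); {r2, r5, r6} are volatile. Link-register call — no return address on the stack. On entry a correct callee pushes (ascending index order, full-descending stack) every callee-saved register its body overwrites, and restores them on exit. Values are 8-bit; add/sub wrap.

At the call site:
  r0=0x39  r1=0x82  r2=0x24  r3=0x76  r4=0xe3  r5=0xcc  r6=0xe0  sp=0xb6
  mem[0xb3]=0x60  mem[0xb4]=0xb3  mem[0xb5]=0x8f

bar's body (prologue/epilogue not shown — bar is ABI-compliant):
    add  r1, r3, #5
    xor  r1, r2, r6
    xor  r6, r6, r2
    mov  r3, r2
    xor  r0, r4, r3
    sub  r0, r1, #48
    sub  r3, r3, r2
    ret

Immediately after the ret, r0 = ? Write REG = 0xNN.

REG = 0x39

prologue: push r0 -> mem[0xb5]=0x39, sp=0xb5
prologue: push r1 -> mem[0xb4]=0x82, sp=0xb4
prologue: push r3 -> mem[0xb3]=0x76, sp=0xb3
body[0] add  r1, r3, #5 -> r1=0x7b
body[1] xor  r1, r2, r6 -> r1=0xc4
body[2] xor  r6, r6, r2 -> r6=0xc4
body[3] mov  r3, r2 -> r3=0x24
body[4] xor  r0, r4, r3 -> r0=0xc7
body[5] sub  r0, r1, #48 -> r0=0x94
body[6] sub  r3, r3, r2 -> r3=0x00
epilogue: pop r3=0x76, sp=0xb4
epilogue: pop r1=0x82, sp=0xb5
epilogue: pop r0=0x39, sp=0xb6
r0 is callee-saved -> restored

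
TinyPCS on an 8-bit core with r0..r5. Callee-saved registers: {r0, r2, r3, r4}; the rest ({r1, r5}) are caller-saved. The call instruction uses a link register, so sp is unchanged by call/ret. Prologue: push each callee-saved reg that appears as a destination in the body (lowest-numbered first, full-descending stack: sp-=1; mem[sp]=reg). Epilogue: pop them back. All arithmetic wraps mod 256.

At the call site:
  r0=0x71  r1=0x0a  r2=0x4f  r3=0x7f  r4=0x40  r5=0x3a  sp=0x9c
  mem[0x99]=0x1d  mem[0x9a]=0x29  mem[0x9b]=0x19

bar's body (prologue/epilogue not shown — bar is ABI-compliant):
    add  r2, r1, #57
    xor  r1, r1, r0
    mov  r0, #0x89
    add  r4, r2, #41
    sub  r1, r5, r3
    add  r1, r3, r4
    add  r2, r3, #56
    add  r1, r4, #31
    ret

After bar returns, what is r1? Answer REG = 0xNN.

prologue: push r0 → mem[0x9b]=0x71, sp=0x9b
prologue: push r2 → mem[0x9a]=0x4f, sp=0x9a
prologue: push r4 → mem[0x99]=0x40, sp=0x99
body[0] add  r2, r1, #57 → r2=0x43
body[1] xor  r1, r1, r0 → r1=0x7b
body[2] mov  r0, #0x89 → r0=0x89
body[3] add  r4, r2, #41 → r4=0x6c
body[4] sub  r1, r5, r3 → r1=0xbb
body[5] add  r1, r3, r4 → r1=0xeb
body[6] add  r2, r3, #56 → r2=0xb7
body[7] add  r1, r4, #31 → r1=0x8b
epilogue: pop r4=0x40, sp=0x9a
epilogue: pop r2=0x4f, sp=0x9b
epilogue: pop r0=0x71, sp=0x9c
r1 is caller-saved → body value

REG = 0x8b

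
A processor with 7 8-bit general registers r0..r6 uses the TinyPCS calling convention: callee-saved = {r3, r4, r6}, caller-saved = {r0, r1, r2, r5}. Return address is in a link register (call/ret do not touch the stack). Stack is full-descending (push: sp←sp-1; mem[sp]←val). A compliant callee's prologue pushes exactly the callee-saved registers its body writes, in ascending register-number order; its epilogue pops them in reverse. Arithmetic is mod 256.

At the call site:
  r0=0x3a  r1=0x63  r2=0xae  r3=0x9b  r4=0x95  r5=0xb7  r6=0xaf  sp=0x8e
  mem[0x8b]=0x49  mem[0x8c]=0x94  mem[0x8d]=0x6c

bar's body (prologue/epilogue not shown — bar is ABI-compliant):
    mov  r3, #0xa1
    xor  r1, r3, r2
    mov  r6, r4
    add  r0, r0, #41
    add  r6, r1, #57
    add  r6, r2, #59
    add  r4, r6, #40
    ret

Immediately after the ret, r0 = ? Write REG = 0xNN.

REG = 0x63

prologue: push r3 → mem[0x8d]=0x9b, sp=0x8d
prologue: push r4 → mem[0x8c]=0x95, sp=0x8c
prologue: push r6 → mem[0x8b]=0xaf, sp=0x8b
body[0] mov  r3, #0xa1 → r3=0xa1
body[1] xor  r1, r3, r2 → r1=0x0f
body[2] mov  r6, r4 → r6=0x95
body[3] add  r0, r0, #41 → r0=0x63
body[4] add  r6, r1, #57 → r6=0x48
body[5] add  r6, r2, #59 → r6=0xe9
body[6] add  r4, r6, #40 → r4=0x11
epilogue: pop r6=0xaf, sp=0x8c
epilogue: pop r4=0x95, sp=0x8d
epilogue: pop r3=0x9b, sp=0x8e
r0 is caller-saved → body value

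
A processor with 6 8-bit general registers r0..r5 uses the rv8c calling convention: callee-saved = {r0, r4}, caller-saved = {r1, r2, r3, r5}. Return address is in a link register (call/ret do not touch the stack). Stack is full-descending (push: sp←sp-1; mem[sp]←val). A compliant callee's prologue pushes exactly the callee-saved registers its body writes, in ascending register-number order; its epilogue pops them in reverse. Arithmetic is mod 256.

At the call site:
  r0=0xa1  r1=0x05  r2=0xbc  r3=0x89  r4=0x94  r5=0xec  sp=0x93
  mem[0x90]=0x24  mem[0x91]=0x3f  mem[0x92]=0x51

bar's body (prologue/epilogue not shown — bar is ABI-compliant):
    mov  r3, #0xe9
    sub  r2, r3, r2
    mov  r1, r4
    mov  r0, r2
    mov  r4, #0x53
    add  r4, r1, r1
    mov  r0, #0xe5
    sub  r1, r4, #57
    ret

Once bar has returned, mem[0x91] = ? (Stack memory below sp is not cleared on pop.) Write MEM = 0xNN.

MEM = 0x94

prologue: push r0 → mem[0x92]=0xa1, sp=0x92
prologue: push r4 → mem[0x91]=0x94, sp=0x91
body[0] mov  r3, #0xe9 → r3=0xe9
body[1] sub  r2, r3, r2 → r2=0x2d
body[2] mov  r1, r4 → r1=0x94
body[3] mov  r0, r2 → r0=0x2d
body[4] mov  r4, #0x53 → r4=0x53
body[5] add  r4, r1, r1 → r4=0x28
body[6] mov  r0, #0xe5 → r0=0xe5
body[7] sub  r1, r4, #57 → r1=0xef
epilogue: pop r4=0x94, sp=0x92
epilogue: pop r0=0xa1, sp=0x93
prologue pushed ['r0', 'r4'] at ['0x92', '0x91']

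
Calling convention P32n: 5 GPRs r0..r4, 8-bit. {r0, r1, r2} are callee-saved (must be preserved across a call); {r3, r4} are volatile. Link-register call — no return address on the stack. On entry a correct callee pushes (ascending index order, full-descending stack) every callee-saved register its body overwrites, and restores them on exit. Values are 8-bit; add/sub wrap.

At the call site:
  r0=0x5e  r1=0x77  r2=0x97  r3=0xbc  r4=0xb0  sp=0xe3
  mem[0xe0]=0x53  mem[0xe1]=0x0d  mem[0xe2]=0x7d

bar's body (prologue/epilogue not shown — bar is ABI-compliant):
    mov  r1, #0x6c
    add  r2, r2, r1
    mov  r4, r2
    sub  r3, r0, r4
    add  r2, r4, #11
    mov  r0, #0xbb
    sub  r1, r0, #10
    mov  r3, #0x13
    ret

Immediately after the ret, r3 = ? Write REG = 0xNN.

REG = 0x13

prologue: push r0 -> mem[0xe2]=0x5e, sp=0xe2
prologue: push r1 -> mem[0xe1]=0x77, sp=0xe1
prologue: push r2 -> mem[0xe0]=0x97, sp=0xe0
body[0] mov  r1, #0x6c -> r1=0x6c
body[1] add  r2, r2, r1 -> r2=0x03
body[2] mov  r4, r2 -> r4=0x03
body[3] sub  r3, r0, r4 -> r3=0x5b
body[4] add  r2, r4, #11 -> r2=0x0e
body[5] mov  r0, #0xbb -> r0=0xbb
body[6] sub  r1, r0, #10 -> r1=0xb1
body[7] mov  r3, #0x13 -> r3=0x13
epilogue: pop r2=0x97, sp=0xe1
epilogue: pop r1=0x77, sp=0xe2
epilogue: pop r0=0x5e, sp=0xe3
r3 is caller-saved -> body value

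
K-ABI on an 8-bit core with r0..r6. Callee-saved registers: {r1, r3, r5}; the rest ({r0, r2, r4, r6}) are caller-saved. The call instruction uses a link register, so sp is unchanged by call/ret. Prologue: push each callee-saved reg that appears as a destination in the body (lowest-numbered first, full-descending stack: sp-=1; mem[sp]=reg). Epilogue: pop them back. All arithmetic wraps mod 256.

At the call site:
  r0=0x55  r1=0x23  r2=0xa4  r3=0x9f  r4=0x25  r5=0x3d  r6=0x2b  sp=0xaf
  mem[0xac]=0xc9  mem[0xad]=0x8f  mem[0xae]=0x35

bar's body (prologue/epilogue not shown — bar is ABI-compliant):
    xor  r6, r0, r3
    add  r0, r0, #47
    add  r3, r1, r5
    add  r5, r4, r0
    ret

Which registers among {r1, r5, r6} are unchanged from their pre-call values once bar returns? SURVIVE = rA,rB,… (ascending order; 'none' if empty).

prologue: push r3 → mem[0xae]=0x9f, sp=0xae
prologue: push r5 → mem[0xad]=0x3d, sp=0xad
body[0] xor  r6, r0, r3 → r6=0xca
body[1] add  r0, r0, #47 → r0=0x84
body[2] add  r3, r1, r5 → r3=0x60
body[3] add  r5, r4, r0 → r5=0xa9
epilogue: pop r5=0x3d, sp=0xae
epilogue: pop r3=0x9f, sp=0xaf
r1: callee-saved, written=False
r5: callee-saved, written=True
r6: caller-saved, written=True

SURVIVE = r1,r5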